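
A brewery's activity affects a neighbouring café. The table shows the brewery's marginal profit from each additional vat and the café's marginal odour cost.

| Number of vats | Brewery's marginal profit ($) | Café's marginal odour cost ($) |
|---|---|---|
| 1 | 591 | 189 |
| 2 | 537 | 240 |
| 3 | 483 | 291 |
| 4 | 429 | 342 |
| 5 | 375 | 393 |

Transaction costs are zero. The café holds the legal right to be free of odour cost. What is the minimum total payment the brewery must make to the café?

$1062

Efficient level: marginal profit ≥ marginal odour cost through level 4, so k* = 4.
With the café holding the right, the brewery must at least compensate total damage at k*: 189 + 240 + 291 + 342 = 1062.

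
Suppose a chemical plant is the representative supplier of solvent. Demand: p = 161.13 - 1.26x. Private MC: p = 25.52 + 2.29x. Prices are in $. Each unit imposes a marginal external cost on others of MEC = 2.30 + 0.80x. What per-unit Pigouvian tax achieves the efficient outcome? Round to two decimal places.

tax = $26.82 per unit

Social marginal cost = private MC + MEC = 27.82 + 3.09x.
Set SMC = demand: 27.82 + 3.09x = 161.13 - 1.26x → x* = 30.6460.
The Pigouvian tax equals MEC at x*: 2.30 + 0.80×30.6460 = 26.8168.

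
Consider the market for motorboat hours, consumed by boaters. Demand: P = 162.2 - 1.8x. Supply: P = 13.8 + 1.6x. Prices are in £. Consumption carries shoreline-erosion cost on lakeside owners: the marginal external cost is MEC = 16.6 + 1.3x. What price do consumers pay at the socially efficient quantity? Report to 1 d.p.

Social marginal benefit = demand − MEC = 145.6 - 3.1x.
Set SMB = MC: 145.6 - 3.1x = 13.8 + 1.6x → x* = 28.0426.
Consumer price on the demand curve at x*: 162.2 − 1.8×28.0426 = 111.7233.

P = £111.7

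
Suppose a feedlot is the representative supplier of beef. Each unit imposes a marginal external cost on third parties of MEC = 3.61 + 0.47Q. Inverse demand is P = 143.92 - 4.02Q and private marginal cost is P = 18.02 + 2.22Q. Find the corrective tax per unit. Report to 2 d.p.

tax = 12.18 per unit

Social marginal cost = private MC + MEC = 21.63 + 2.69Q.
Set SMC = demand: 21.63 + 2.69Q = 143.92 - 4.02Q → Q* = 18.2250.
The Pigouvian tax equals MEC at Q*: 3.61 + 0.47×18.2250 = 12.1758.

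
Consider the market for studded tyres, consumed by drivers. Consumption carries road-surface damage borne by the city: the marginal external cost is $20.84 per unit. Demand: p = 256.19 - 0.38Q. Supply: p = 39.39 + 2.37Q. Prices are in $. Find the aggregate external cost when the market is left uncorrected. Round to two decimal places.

Market equilibrium (private): 39.39 + 2.37Q = 256.19 - 0.38Q → Q_m = 78.8364.
Total external cost = MEC × Q_m = 20.84 × 78.8364 = 1642.9506.

$1642.95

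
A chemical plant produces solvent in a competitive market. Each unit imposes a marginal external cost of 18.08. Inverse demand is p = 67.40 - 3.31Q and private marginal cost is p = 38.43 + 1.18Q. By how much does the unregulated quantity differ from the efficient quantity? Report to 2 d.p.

Market equilibrium (private): 38.43 + 1.18Q = 67.40 - 3.31Q → Q_m = 6.4521.
Social marginal cost = private MC + MEC = 56.51 + 1.18Q.
Set SMC = demand: 56.51 + 1.18Q = 67.40 - 3.31Q → Q* = 2.4254.
Gap = |6.4521 − 2.4254| = 4.0267.

4.03 units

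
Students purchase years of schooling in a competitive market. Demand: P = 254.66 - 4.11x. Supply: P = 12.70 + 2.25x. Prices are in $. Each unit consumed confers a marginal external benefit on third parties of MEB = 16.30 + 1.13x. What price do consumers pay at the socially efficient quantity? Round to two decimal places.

Social marginal benefit = demand + MEB = 270.96 - 2.98x.
Set SMB = MC: 270.96 - 2.98x = 12.70 + 2.25x → x* = 49.3805.
Consumer price on the demand curve at x*: 254.66 − 4.11×49.3805 = 51.7061.

P = $51.71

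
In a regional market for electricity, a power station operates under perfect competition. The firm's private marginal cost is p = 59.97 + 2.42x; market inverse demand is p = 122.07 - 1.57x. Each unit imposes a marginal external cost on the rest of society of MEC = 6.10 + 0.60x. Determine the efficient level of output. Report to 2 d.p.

Social marginal cost = private MC + MEC = 66.07 + 3.02x.
Set SMC = demand: 66.07 + 3.02x = 122.07 - 1.57x → x* = 12.2004.

x* = 12.20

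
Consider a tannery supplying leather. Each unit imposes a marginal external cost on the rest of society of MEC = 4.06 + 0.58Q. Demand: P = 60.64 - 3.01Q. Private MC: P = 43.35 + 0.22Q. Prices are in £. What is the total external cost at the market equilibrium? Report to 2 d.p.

£30.04

Market equilibrium (private): 43.35 + 0.22Q = 60.64 - 3.01Q → Q_m = 5.3529.
Total external cost = ∫₀^{Q_m} (4.06 + 0.58Q) dQ = 4.06×5.3529 + ½×0.58×5.3529² = 30.0423.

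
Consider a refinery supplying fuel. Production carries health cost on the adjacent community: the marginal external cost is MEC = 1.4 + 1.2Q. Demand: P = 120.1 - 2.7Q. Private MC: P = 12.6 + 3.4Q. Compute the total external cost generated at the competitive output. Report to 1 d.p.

Market equilibrium (private): 12.6 + 3.4Q = 120.1 - 2.7Q → Q_m = 17.6230.
Total external cost = ∫₀^{Q_m} (1.4 + 1.2Q) dQ = 1.4×17.6230 + ½×1.2×17.6230² = 211.0143.

211.0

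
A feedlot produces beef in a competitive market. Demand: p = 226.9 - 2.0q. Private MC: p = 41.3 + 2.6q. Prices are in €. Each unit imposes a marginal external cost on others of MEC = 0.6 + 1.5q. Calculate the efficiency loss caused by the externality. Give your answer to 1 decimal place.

DWL = €306.2

Market equilibrium (private): 41.3 + 2.6q = 226.9 - 2.0q → q_m = 40.3478.
Social marginal cost = private MC + MEC = 41.9 + 4.1q.
Set SMC = demand: 41.9 + 4.1q = 226.9 - 2.0q → q* = 30.3279.
The welfare-loss triangle has base |q_m − q*| and height MEC(q_m) (the vertical gap between SMC and demand is zero at q* and MEC at q_m).
DWL = ½ × 10.0199 × 61.1217 = 306.2167.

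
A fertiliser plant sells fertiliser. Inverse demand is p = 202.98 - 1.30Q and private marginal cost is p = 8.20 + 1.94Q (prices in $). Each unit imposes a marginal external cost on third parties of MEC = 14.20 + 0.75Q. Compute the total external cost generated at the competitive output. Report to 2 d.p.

Market equilibrium (private): 8.20 + 1.94Q = 202.98 - 1.30Q → Q_m = 60.1173.
Total external cost = ∫₀^{Q_m} (14.20 + 0.75Q) dQ = 14.20×60.1173 + ½×0.75×60.1173² = 2208.9493.

$2208.95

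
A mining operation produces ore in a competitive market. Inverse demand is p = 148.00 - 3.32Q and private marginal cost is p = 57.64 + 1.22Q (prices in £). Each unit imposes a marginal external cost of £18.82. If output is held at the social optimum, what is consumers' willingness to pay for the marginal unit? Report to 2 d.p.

Social marginal cost = private MC + MEC = 76.46 + 1.22Q.
Set SMC = demand: 76.46 + 1.22Q = 148.00 - 3.32Q → Q* = 15.7577.
Consumer price on the demand curve at Q*: 148.00 − 3.32×15.7577 = 95.6844.

P = £95.68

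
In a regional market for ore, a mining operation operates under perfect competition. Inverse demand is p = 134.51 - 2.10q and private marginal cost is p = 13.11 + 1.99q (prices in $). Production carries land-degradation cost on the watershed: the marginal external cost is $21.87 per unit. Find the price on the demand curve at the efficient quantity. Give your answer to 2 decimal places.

P = $83.41

Social marginal cost = private MC + MEC = 34.98 + 1.99q.
Set SMC = demand: 34.98 + 1.99q = 134.51 - 2.10q → q* = 24.3350.
Consumer price on the demand curve at q*: 134.51 − 2.10×24.3350 = 83.4065.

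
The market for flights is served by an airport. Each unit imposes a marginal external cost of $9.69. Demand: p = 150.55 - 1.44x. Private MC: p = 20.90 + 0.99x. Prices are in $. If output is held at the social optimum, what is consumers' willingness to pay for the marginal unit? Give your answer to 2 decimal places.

Social marginal cost = private MC + MEC = 30.59 + 0.99x.
Set SMC = demand: 30.59 + 0.99x = 150.55 - 1.44x → x* = 49.3663.
Consumer price on the demand curve at x*: 150.55 − 1.44×49.3663 = 79.4625.

P = $79.46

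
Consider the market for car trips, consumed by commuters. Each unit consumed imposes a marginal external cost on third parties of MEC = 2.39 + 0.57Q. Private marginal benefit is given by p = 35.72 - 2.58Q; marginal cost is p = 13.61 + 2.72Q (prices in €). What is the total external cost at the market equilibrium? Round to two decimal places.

€14.93

Market equilibrium (private): 13.61 + 2.72Q = 35.72 - 2.58Q → Q_m = 4.1717.
Total external cost = ∫₀^{Q_m} (2.39 + 0.57Q) dQ = 2.39×4.1717 + ½×0.57×4.1717² = 14.9302.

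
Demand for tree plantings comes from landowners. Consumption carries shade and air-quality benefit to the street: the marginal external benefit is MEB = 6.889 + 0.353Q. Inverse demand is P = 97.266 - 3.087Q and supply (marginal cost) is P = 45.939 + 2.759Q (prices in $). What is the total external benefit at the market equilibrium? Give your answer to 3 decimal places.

Market equilibrium (private): 45.939 + 2.759Q = 97.266 - 3.087Q → Q_m = 8.7798.
Total external benefit = ∫₀^{Q_m} (6.889 + 0.353Q) dQ = 6.889×8.7798 + ½×0.353×8.7798² = 74.0895.

$74.090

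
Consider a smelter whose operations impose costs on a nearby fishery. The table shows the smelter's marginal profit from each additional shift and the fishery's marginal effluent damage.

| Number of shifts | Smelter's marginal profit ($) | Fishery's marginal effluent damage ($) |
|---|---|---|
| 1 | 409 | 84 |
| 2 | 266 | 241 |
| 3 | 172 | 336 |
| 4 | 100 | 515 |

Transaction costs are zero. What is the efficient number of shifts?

Bargaining reaches the level where marginal profit last exceeds marginal effluent damage.
That holds through level 2 (266 ≥ 241) but not at 3 (172 < 336).

2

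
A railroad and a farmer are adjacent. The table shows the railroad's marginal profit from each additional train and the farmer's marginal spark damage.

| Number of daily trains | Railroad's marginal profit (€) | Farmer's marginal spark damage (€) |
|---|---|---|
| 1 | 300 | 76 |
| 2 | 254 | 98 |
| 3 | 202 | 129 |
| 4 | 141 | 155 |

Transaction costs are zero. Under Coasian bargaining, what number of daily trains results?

Bargaining reaches the level where marginal profit last exceeds marginal spark damage.
That holds through level 3 (202 ≥ 129) but not at 4 (141 < 155).

3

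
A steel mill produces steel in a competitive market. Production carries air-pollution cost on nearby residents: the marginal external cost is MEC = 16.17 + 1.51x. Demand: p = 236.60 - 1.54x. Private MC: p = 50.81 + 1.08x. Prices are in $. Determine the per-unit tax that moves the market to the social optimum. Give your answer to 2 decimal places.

Social marginal cost = private MC + MEC = 66.98 + 2.59x.
Set SMC = demand: 66.98 + 2.59x = 236.60 - 1.54x → x* = 41.0702.
The Pigouvian tax equals MEC at x*: 16.17 + 1.51×41.0702 = 78.1860.

tax = $78.19 per unit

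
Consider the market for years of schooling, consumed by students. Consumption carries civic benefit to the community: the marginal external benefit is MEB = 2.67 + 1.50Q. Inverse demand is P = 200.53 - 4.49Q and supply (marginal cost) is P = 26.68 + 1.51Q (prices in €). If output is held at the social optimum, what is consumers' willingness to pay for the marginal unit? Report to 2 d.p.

Social marginal benefit = demand + MEB = 203.20 - 2.99Q.
Set SMB = MC: 203.20 - 2.99Q = 26.68 + 1.51Q → Q* = 39.2267.
Consumer price on the demand curve at Q*: 200.53 − 4.49×39.2267 = 24.4021.

P = €24.40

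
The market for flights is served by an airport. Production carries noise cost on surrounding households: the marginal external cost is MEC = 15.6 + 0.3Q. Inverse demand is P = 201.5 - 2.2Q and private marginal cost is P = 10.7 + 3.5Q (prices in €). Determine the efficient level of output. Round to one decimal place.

Social marginal cost = private MC + MEC = 26.3 + 3.8Q.
Set SMC = demand: 26.3 + 3.8Q = 201.5 - 2.2Q → Q* = 29.2000.

Q* = 29.2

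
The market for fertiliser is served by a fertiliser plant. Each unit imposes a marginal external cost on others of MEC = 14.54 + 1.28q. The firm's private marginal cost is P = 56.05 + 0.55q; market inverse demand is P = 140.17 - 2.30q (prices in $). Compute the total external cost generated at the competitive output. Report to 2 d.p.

Market equilibrium (private): 56.05 + 0.55q = 140.17 - 2.30q → q_m = 29.5158.
Total external cost = ∫₀^{q_m} (14.54 + 1.28q) dq = 14.54×29.5158 + ½×1.28×29.5158² = 986.7165.

$986.72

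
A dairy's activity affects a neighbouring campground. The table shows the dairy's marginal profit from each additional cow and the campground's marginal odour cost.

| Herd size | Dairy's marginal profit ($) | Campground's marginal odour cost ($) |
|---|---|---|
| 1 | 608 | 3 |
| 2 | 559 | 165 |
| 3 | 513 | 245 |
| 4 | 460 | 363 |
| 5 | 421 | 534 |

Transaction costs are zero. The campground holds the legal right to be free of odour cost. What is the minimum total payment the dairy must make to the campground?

$776

Efficient level: marginal profit ≥ marginal odour cost through level 4, so k* = 4.
With the campground holding the right, the dairy must at least compensate total damage at k*: 3 + 165 + 245 + 363 = 776.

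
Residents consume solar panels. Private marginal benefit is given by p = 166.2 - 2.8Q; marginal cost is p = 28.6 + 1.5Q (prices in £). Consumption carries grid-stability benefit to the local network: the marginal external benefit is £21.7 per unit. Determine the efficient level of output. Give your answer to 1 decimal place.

Social marginal benefit = demand + MEB = 187.9 - 2.8Q.
Set SMB = MC: 187.9 - 2.8Q = 28.6 + 1.5Q → Q* = 37.0465.

Q* = 37.0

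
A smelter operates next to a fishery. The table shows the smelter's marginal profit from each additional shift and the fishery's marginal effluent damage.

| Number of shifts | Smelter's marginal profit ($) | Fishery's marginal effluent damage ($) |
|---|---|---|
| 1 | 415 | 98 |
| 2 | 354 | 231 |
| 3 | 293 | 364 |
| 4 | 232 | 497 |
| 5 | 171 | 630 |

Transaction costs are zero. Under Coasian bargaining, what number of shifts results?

Bargaining reaches the level where marginal profit last exceeds marginal effluent damage.
That holds through level 2 (354 ≥ 231) but not at 3 (293 < 364).

2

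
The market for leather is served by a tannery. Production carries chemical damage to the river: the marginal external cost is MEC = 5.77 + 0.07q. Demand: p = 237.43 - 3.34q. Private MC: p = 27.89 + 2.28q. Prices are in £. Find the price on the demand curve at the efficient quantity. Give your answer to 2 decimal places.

Social marginal cost = private MC + MEC = 33.66 + 2.35q.
Set SMC = demand: 33.66 + 2.35q = 237.43 - 3.34q → q* = 35.8120.
Consumer price on the demand curve at q*: 237.43 − 3.34×35.8120 = 117.8179.

P = £117.82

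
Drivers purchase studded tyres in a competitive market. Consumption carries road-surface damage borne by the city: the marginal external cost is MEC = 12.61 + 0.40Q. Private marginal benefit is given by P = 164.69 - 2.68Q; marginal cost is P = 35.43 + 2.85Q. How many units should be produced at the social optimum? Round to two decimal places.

Q* = 19.67

Social marginal benefit = demand − MEC = 152.08 - 3.08Q.
Set SMB = MC: 152.08 - 3.08Q = 35.43 + 2.85Q → Q* = 19.6712.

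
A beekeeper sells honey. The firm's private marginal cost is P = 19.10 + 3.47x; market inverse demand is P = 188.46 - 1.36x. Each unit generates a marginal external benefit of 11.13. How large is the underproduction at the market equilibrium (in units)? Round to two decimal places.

Market equilibrium (private): 19.10 + 3.47x = 188.46 - 1.36x → x_m = 35.0642.
Social marginal cost = private MC − MEB = 7.97 + 3.47x.
Set SMC = demand: 7.97 + 3.47x = 188.46 - 1.36x → x* = 37.3685.
Gap = |35.0642 − 37.3685| = 2.3043.

2.30 units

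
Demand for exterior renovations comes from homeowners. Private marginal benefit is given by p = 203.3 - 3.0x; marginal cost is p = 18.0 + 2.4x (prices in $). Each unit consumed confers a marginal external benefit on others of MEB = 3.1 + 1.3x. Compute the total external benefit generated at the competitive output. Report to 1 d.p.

$871.8

Market equilibrium (private): 18.0 + 2.4x = 203.3 - 3.0x → x_m = 34.3148.
Total external benefit = ∫₀^{x_m} (3.1 + 1.3x) dx = 3.1×34.3148 + ½×1.3×34.3148² = 871.7545.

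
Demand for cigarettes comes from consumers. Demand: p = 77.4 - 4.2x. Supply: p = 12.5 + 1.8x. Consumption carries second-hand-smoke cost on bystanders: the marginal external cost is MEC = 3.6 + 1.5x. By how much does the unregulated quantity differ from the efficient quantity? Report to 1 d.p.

2.6 units

Market equilibrium (private): 12.5 + 1.8x = 77.4 - 4.2x → x_m = 10.8167.
Social marginal benefit = demand − MEC = 73.8 - 5.7x.
Set SMB = MC: 73.8 - 5.7x = 12.5 + 1.8x → x* = 8.1733.
Gap = |10.8167 − 8.1733| = 2.6434.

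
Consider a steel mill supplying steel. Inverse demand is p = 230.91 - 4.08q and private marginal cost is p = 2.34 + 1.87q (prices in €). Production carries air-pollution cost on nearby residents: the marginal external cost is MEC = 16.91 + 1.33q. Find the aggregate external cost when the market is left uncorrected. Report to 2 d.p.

Market equilibrium (private): 2.34 + 1.87q = 230.91 - 4.08q → q_m = 38.4151.
Total external cost = ∫₀^{q_m} (16.91 + 1.33q) dq = 16.91×38.4151 + ½×1.33×38.4151² = 1630.9531.

€1630.95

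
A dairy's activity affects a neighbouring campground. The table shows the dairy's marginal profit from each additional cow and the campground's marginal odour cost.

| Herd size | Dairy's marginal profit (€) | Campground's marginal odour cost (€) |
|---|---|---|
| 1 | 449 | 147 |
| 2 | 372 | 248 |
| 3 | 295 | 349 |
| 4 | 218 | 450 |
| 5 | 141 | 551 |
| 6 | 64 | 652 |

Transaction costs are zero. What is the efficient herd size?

Bargaining reaches the level where marginal profit last exceeds marginal odour cost.
That holds through level 2 (372 ≥ 248) but not at 3 (295 < 349).

2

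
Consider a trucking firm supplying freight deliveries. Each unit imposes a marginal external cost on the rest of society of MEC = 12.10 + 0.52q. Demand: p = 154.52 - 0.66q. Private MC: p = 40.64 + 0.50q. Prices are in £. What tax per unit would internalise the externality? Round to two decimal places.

Social marginal cost = private MC + MEC = 52.74 + 1.02q.
Set SMC = demand: 52.74 + 1.02q = 154.52 - 0.66q → q* = 60.5833.
The Pigouvian tax equals MEC at q*: 12.10 + 0.52×60.5833 = 43.6033.

tax = £43.60 per unit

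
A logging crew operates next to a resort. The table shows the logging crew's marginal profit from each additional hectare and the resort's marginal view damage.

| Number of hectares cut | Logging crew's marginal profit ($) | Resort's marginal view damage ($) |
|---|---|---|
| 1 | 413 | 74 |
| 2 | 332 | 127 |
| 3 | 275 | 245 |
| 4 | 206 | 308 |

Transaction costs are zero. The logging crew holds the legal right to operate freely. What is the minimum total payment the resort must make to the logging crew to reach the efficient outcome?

$206

Left alone the logging crew would choose level 4 (marginal profit stays positive).
Efficient level: k* = 3 (marginal profit ≥ marginal view damage through 3).
The resort must at least cover the logging crew's forgone profit from cutting 4→3: 206 = 206.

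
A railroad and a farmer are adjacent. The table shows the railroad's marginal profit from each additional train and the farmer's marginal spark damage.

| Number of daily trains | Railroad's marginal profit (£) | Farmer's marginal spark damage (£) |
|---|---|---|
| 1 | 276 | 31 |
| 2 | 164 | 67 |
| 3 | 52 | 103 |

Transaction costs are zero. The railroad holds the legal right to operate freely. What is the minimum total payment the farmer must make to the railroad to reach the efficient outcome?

£52

Left alone the railroad would choose level 3 (marginal profit stays positive).
Efficient level: k* = 2 (marginal profit ≥ marginal spark damage through 2).
The farmer must at least cover the railroad's forgone profit from cutting 3→2: 52 = 52.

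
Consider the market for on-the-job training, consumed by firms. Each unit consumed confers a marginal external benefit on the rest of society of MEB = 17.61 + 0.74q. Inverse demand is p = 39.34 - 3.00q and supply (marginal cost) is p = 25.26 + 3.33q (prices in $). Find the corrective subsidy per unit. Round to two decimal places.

subsidy = $21.81 per unit

Social marginal benefit = demand + MEB = 56.95 - 2.26q.
Set SMB = MC: 56.95 - 2.26q = 25.26 + 3.33q → q* = 5.6691.
The Pigouvian subsidy equals MEB at q*: 17.61 + 0.74×5.6691 = 21.8051.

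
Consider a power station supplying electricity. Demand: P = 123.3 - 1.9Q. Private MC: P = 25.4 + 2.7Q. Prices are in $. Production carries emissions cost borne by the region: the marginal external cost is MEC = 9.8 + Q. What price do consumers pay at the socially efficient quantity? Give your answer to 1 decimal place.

Social marginal cost = private MC + MEC = 35.2 + 3.7Q.
Set SMC = demand: 35.2 + 3.7Q = 123.3 - 1.9Q → Q* = 15.7321.
Consumer price on the demand curve at Q*: 123.3 − 1.9×15.7321 = 93.4090.

P = $93.4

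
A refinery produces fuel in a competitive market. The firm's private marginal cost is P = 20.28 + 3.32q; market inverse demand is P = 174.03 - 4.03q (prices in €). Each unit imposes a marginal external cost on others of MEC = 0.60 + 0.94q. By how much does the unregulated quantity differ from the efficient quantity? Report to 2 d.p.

Market equilibrium (private): 20.28 + 3.32q = 174.03 - 4.03q → q_m = 20.9184.
Social marginal cost = private MC + MEC = 20.88 + 4.26q.
Set SMC = demand: 20.88 + 4.26q = 174.03 - 4.03q → q* = 18.4741.
Gap = |20.9184 − 18.4741| = 2.4443.

2.44 units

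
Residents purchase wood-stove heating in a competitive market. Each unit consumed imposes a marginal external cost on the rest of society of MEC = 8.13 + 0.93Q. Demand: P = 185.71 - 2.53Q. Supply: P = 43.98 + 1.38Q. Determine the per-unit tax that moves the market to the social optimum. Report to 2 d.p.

tax = 33.80 per unit

Social marginal benefit = demand − MEC = 177.58 - 3.46Q.
Set SMB = MC: 177.58 - 3.46Q = 43.98 + 1.38Q → Q* = 27.6033.
The Pigouvian tax equals MEC at Q*: 8.13 + 0.93×27.6033 = 33.8011.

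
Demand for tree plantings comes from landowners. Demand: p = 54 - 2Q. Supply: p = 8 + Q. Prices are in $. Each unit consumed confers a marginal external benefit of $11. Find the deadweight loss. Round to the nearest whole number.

Market equilibrium (private): 8 + Q = 54 - 2Q → Q_m = 15.3333.
Social marginal benefit = demand + MEB = 65 - 2Q.
Set SMB = MC: 65 - 2Q = 8 + Q → Q* = 19.0000.
The loss is the area between SMB and MC from Q* to Q_m; with linear curves that's a triangle of height MEB(Q_m).
DWL = ½ × 3.6667 × 11.0000 = 20.1669.

DWL = $20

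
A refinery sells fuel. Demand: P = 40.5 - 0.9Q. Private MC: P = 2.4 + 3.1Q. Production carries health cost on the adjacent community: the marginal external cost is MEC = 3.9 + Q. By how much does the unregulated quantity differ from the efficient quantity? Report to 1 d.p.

Market equilibrium (private): 2.4 + 3.1Q = 40.5 - 0.9Q → Q_m = 9.5250.
Social marginal cost = private MC + MEC = 6.3 + 4.1Q.
Set SMC = demand: 6.3 + 4.1Q = 40.5 - 0.9Q → Q* = 6.8400.
Gap = |9.5250 − 6.8400| = 2.6850.

2.7 units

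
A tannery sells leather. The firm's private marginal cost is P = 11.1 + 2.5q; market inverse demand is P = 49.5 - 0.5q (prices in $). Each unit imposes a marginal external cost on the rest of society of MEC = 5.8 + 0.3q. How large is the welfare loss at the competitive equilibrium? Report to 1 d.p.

Market equilibrium (private): 11.1 + 2.5q = 49.5 - 0.5q → q_m = 12.8000.
Social marginal cost = private MC + MEC = 16.9 + 2.8q.
Set SMC = demand: 16.9 + 2.8q = 49.5 - 0.5q → q* = 9.8788.
The welfare-loss triangle has base |q_m − q*| and height MEC(q_m) (the vertical gap between SMC and demand is zero at q* and MEC at q_m).
DWL = ½ × 2.9212 × 9.6400 = 14.0802.

DWL = $14.1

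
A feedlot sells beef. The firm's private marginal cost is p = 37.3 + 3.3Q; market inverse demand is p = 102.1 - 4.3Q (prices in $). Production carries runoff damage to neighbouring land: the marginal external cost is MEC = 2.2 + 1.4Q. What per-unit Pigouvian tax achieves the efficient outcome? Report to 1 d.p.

tax = $11.9 per unit

Social marginal cost = private MC + MEC = 39.5 + 4.7Q.
Set SMC = demand: 39.5 + 4.7Q = 102.1 - 4.3Q → Q* = 6.9556.
The Pigouvian tax equals MEC at Q*: 2.2 + 1.4×6.9556 = 11.9378.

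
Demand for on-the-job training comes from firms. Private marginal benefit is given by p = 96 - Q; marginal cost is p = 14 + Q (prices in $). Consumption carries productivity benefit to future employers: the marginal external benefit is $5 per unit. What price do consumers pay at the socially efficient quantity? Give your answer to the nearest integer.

P = $53

Social marginal benefit = demand + MEB = 101 - Q.
Set SMB = MC: 101 - Q = 14 + Q → Q* = 43.5000.
Consumer price on the demand curve at Q*: 96 − 1×43.5000 = 52.5000.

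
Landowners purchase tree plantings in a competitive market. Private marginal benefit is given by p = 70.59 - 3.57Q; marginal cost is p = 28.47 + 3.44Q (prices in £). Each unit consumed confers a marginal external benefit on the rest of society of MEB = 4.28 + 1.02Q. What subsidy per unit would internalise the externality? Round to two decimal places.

subsidy = £12.18 per unit

Social marginal benefit = demand + MEB = 74.87 - 2.55Q.
Set SMB = MC: 74.87 - 2.55Q = 28.47 + 3.44Q → Q* = 7.7462.
The Pigouvian subsidy equals MEB at Q*: 4.28 + 1.02×7.7462 = 12.1811.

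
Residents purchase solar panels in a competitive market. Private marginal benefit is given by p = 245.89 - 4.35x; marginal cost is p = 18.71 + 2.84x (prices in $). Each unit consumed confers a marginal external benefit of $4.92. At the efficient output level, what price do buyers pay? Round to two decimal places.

Social marginal benefit = demand + MEB = 250.81 - 4.35x.
Set SMB = MC: 250.81 - 4.35x = 18.71 + 2.84x → x* = 32.2809.
Consumer price on the demand curve at x*: 245.89 − 4.35×32.2809 = 105.4681.

P = $105.47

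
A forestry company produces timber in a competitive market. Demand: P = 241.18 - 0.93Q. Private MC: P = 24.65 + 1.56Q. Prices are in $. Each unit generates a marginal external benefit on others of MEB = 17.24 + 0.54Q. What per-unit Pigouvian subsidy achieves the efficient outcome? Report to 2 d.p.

subsidy = $81.98 per unit

Social marginal cost = private MC − MEB = 7.41 + 1.02Q.
Set SMC = demand: 7.41 + 1.02Q = 241.18 - 0.93Q → Q* = 119.8821.
The Pigouvian subsidy equals MEB at Q*: 17.24 + 0.54×119.8821 = 81.9763.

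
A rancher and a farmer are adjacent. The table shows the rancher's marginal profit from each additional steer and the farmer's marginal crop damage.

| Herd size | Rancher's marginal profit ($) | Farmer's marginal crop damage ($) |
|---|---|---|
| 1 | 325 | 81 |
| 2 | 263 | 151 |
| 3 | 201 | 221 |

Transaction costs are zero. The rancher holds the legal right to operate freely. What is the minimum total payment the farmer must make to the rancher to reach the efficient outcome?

Left alone the rancher would choose level 3 (marginal profit stays positive).
Efficient level: k* = 2 (marginal profit ≥ marginal crop damage through 2).
The farmer must at least cover the rancher's forgone profit from cutting 3→2: 201 = 201.

$201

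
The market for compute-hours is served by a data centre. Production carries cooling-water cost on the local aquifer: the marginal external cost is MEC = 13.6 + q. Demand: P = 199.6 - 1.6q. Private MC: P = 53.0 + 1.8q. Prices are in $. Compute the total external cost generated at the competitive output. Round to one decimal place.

Market equilibrium (private): 53.0 + 1.8q = 199.6 - 1.6q → q_m = 43.1176.
Total external cost = ∫₀^{q_m} (13.6 + 1.0q) dq = 13.6×43.1176 + ½×1.0×43.1176² = 1515.9631.

$1516.0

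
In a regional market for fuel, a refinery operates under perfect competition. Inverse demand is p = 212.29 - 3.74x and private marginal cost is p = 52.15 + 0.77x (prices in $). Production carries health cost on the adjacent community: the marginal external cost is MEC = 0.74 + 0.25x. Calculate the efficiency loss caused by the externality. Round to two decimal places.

DWL = $9.71

Market equilibrium (private): 52.15 + 0.77x = 212.29 - 3.74x → x_m = 35.5078.
Social marginal cost = private MC + MEC = 52.89 + 1.02x.
Set SMC = demand: 52.89 + 1.02x = 212.29 - 3.74x → x* = 33.4874.
The loss is the area between SMC and demand from x* to x_m; with linear curves that's a triangle of height MEC(x_m).
DWL = ½ × 2.0204 × 9.6169 = 9.7150.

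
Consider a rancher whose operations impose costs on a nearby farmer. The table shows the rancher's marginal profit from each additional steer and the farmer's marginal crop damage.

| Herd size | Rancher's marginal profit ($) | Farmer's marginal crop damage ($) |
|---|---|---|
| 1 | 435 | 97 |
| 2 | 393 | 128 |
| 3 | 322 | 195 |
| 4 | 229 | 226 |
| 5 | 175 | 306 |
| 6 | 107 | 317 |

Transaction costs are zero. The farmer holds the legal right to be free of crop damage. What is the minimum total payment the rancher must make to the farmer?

Efficient level: marginal profit ≥ marginal crop damage through level 4, so k* = 4.
With the farmer holding the right, the rancher must at least compensate total damage at k*: 97 + 128 + 195 + 226 = 646.

$646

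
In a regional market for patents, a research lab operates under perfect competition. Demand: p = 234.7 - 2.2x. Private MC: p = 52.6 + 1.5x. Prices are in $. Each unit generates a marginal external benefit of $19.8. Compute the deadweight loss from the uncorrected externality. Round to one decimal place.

Market equilibrium (private): 52.6 + 1.5x = 234.7 - 2.2x → x_m = 49.2162.
Social marginal cost = private MC − MEB = 32.8 + 1.5x.
Set SMC = demand: 32.8 + 1.5x = 234.7 - 2.2x → x* = 54.5676.
The loss is the area between SMC and demand from x* to x_m; with linear curves that's a triangle of height MEB(x_m).
DWL = ½ × 5.3514 × 19.8000 = 52.9789.

DWL = $53.0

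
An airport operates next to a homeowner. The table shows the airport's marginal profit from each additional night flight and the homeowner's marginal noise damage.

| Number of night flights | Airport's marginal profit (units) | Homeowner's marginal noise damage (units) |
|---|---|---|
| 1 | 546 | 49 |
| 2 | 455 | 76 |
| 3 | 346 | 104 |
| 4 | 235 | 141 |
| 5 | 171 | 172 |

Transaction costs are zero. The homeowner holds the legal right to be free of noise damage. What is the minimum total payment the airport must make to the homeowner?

370

Efficient level: marginal profit ≥ marginal noise damage through level 4, so k* = 4.
With the homeowner holding the right, the airport must at least compensate total damage at k*: 49 + 76 + 104 + 141 = 370.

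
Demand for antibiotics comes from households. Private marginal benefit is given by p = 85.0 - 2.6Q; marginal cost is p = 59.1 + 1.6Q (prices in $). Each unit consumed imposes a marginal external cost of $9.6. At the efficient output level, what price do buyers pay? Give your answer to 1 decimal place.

Social marginal benefit = demand − MEC = 75.4 - 2.6Q.
Set SMB = MC: 75.4 - 2.6Q = 59.1 + 1.6Q → Q* = 3.8810.
Consumer price on the demand curve at Q*: 85.0 − 2.6×3.8810 = 74.9094.

P = $74.9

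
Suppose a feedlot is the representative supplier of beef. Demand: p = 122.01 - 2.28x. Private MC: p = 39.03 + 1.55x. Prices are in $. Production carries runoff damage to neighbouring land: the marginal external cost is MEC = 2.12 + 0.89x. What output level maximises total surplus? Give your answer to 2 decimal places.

x* = 17.13

Social marginal cost = private MC + MEC = 41.15 + 2.44x.
Set SMC = demand: 41.15 + 2.44x = 122.01 - 2.28x → x* = 17.1314.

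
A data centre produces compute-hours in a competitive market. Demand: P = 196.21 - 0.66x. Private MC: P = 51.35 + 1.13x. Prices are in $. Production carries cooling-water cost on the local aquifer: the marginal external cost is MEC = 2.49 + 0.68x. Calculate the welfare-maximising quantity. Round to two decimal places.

x* = 57.64

Social marginal cost = private MC + MEC = 53.84 + 1.81x.
Set SMC = demand: 53.84 + 1.81x = 196.21 - 0.66x → x* = 57.6397.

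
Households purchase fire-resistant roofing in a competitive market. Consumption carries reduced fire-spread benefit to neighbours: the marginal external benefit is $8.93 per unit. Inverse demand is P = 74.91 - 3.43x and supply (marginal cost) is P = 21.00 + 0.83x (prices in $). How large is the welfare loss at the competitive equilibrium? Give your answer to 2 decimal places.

Market equilibrium (private): 21.00 + 0.83x = 74.91 - 3.43x → x_m = 12.6549.
Social marginal benefit = demand + MEB = 83.84 - 3.43x.
Set SMB = MC: 83.84 - 3.43x = 21.00 + 0.83x → x* = 14.7512.
Between x* and x_m the wedge SMB − MC runs linearly from 0 to MEB(x_m), so the loss is a triangle.
DWL = ½ × 2.0963 × 8.9300 = 9.3600.

DWL = $9.36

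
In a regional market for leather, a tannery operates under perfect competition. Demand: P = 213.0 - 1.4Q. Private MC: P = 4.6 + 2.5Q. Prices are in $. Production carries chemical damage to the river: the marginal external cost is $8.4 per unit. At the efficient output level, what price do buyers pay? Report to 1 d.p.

P = $141.2

Social marginal cost = private MC + MEC = 13.0 + 2.5Q.
Set SMC = demand: 13.0 + 2.5Q = 213.0 - 1.4Q → Q* = 51.2821.
Consumer price on the demand curve at Q*: 213.0 − 1.4×51.2821 = 141.2051.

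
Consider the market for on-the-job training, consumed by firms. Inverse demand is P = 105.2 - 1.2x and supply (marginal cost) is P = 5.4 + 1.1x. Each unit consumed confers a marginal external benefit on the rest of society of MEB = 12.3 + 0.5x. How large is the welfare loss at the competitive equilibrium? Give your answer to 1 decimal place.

DWL = 321.0

Market equilibrium (private): 5.4 + 1.1x = 105.2 - 1.2x → x_m = 43.3913.
Social marginal benefit = demand + MEB = 117.5 - 0.7x.
Set SMB = MC: 117.5 - 0.7x = 5.4 + 1.1x → x* = 62.2778.
The loss is the area between SMB and MC from x* to x_m; with linear curves that's a triangle of height MEB(x_m).
DWL = ½ × 18.8865 × 33.9957 = 321.0299.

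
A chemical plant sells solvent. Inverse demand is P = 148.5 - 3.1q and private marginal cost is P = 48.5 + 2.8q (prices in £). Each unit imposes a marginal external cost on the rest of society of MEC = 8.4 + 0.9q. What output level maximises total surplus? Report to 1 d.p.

Social marginal cost = private MC + MEC = 56.9 + 3.7q.
Set SMC = demand: 56.9 + 3.7q = 148.5 - 3.1q → q* = 13.4706.

q* = 13.5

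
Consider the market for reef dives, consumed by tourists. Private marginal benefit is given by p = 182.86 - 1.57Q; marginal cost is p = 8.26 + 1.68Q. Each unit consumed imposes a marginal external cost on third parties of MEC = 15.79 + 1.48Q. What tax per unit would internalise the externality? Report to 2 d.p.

tax = 65.48 per unit

Social marginal benefit = demand − MEC = 167.07 - 3.05Q.
Set SMB = MC: 167.07 - 3.05Q = 8.26 + 1.68Q → Q* = 33.5751.
The Pigouvian tax equals MEC at Q*: 15.79 + 1.48×33.5751 = 65.4811.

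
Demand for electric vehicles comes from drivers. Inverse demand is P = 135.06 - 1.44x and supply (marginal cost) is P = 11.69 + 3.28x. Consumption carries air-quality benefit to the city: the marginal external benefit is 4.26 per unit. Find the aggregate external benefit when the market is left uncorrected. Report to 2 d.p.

111.35

Market equilibrium (private): 11.69 + 3.28x = 135.06 - 1.44x → x_m = 26.1377.
Total external benefit = MEB × x_m = 4.26 × 26.1377 = 111.3466.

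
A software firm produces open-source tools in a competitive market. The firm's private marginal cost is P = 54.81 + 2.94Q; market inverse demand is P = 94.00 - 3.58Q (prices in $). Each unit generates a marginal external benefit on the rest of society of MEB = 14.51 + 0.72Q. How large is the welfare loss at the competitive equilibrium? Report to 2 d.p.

Market equilibrium (private): 54.81 + 2.94Q = 94.00 - 3.58Q → Q_m = 6.0107.
Social marginal cost = private MC − MEB = 40.30 + 2.22Q.
Set SMC = demand: 40.30 + 2.22Q = 94.00 - 3.58Q → Q* = 9.2586.
Height of the DWL triangle at Q_m is demand(Q_m) − SMC(Q_m) = MEB(Q_m) = 18.8377.
DWL = ½ × 3.2479 × 18.8377 = 30.5915.

DWL = $30.59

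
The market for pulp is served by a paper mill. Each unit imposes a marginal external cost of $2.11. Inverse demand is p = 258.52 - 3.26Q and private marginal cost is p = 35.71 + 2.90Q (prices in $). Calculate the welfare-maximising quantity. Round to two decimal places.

Social marginal cost = private MC + MEC = 37.82 + 2.90Q.
Set SMC = demand: 37.82 + 2.90Q = 258.52 - 3.26Q → Q* = 35.8279.

Q* = 35.83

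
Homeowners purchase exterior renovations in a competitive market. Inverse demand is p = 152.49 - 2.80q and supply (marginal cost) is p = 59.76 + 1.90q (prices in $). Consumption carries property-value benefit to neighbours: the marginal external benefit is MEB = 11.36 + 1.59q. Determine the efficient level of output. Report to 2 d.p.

Social marginal benefit = demand + MEB = 163.85 - 1.21q.
Set SMB = MC: 163.85 - 1.21q = 59.76 + 1.90q → q* = 33.4695.

q* = 33.47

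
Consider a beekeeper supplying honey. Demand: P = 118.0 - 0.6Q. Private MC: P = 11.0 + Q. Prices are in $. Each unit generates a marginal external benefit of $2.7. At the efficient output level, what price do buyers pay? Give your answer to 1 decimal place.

Social marginal cost = private MC − MEB = 8.3 + Q.
Set SMC = demand: 8.3 + Q = 118.0 - 0.6Q → Q* = 68.5625.
Consumer price on the demand curve at Q*: 118.0 − 0.6×68.5625 = 76.8625.

P = $76.9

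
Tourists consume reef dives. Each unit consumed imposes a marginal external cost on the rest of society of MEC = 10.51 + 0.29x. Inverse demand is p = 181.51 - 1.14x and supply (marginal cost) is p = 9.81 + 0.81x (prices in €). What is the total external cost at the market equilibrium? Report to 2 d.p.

€2049.61

Market equilibrium (private): 9.81 + 0.81x = 181.51 - 1.14x → x_m = 88.0513.
Total external cost = ∫₀^{x_m} (10.51 + 0.29x) dx = 10.51×88.0513 + ½×0.29×88.0513² = 2049.6087.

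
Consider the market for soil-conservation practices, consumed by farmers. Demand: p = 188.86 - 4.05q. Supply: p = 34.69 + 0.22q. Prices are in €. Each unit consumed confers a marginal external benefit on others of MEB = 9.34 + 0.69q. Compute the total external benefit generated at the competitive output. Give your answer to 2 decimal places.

€786.97

Market equilibrium (private): 34.69 + 0.22q = 188.86 - 4.05q → q_m = 36.1054.
Total external benefit = ∫₀^{q_m} (9.34 + 0.69q) dq = 9.34×36.1054 + ½×0.69×36.1054² = 786.9664.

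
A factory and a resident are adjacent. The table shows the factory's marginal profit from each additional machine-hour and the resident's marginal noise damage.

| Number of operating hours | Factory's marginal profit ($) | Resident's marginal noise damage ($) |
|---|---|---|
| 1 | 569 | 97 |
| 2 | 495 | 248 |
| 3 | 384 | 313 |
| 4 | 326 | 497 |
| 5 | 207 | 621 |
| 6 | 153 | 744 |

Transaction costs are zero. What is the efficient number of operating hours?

Bargaining reaches the level where marginal profit last exceeds marginal noise damage.
That holds through level 3 (384 ≥ 313) but not at 4 (326 < 497).

3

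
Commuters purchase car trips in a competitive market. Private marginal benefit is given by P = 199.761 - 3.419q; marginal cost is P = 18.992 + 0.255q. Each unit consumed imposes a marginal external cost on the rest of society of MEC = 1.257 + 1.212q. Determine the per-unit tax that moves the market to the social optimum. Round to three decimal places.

tax = 45.786 per unit

Social marginal benefit = demand − MEC = 198.504 - 4.631q.
Set SMB = MC: 198.504 - 4.631q = 18.992 + 0.255q → q* = 36.7401.
The Pigouvian tax equals MEC at q*: 1.257 + 1.212×36.7401 = 45.7860.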